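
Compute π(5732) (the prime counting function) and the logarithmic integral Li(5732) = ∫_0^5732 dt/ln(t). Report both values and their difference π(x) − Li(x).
π(5732) = 753;  Li(5732) ≈ 769.53;  π(x) − Li(x) ≈ -16.53.

Direct count of primes ≤ 5732 gives π(5732) = 753. Numerical evaluation of the logarithmic integral gives Li(5732) ≈ 769.53. The difference π(x) − Li(x) ≈ -16.53 is typically negative for small/moderate x (Li(x) overestimates), though Littlewood's theorem shows this sign changes infinitely often.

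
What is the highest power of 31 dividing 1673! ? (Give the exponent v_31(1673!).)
v_31(1673!) = 54

Legendre's formula: v_p(n!) = Σ_{k ≥ 1} ⌊n / p^k⌋. For p = 31, n = 1673, the terms are:
  ⌊1673/31^1⌋ = ⌊1673/31⌋ = 53
  ⌊1673/31^2⌋ = ⌊1673/961⌋ = 1
(the next term ⌊1673/31^3⌋ = 0, terminating the sum). Summing: v_31(1673!) = 53 + 1 = 54.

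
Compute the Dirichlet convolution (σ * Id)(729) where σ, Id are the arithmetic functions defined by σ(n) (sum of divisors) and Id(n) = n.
(σ * Id)(729) = 7108

Divisors of 729: [1, 3, 9, 27, 81, 243, 729]. For each d | 729:
  d = 1: σ(1) · Id(729/1) = 1 · 729 = 729
  d = 3: σ(3) · Id(729/3) = 4 · 243 = 972
  d = 9: σ(9) · Id(729/9) = 13 · 81 = 1053
  d = 27: σ(27) · Id(729/27) = 40 · 27 = 1080
  d = 81: σ(81) · Id(729/81) = 121 · 9 = 1089
  d = 243: σ(243) · Id(729/243) = 364 · 3 = 1092
  d = 729: σ(729) · Id(729/729) = 1093 · 1 = 1093
Summing: (σ * Id)(729) = 729 + 972 + 1053 + 1080 + 1089 + 1092 + 1093 = 7108.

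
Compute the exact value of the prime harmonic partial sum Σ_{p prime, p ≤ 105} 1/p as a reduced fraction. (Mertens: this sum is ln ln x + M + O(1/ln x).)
Σ 1/p = 43710588286712969019768170103664304877397/23984823528925228172706521638692258396210

π(105) = 27, so the primes ≤ 105 are [2, 3, 5, 7, 11, 13, 17, 19, 23, 29, 31, 37, 41, 43, 47, 53, 59, 61, 67, 71, 73, 79, 83, 89, 97, 101, 103]. Summing 1/p over these primes: 43710588286712969019768170103664304877397/23984823528925228172706521638692258396210 ≈ 1.8224. Mertens estimate ln ln(105) + 0.2615 ≈ 1.7992.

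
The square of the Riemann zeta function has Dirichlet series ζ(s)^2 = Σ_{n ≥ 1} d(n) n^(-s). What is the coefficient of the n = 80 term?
d(80) = 10

ζ(s)^2 = (Σ 1/m^s)(Σ 1/k^s). The coefficient of 1/n^s in the product is the number of ordered pairs (m, k) with mk = n, which equals d(n). For n = 80, divisors are [1, 2, 4, 5, 8, 10, 16, 20, 40, 80], so d(80) = 10.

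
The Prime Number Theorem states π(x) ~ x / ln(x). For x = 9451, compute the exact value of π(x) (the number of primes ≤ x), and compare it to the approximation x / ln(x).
π(9451) = 1170;  x/ln(x) ≈ 1032.46;  relative error ≈ 11.76%.

Directly count primes up to 9451: π(9451) = 1170. The PNT approximation gives 9451/ln(9451) ≈ 9451/9.15388 ≈ 1032.46. Relative error (π(x) − x/ln(x)) / π(x) ≈ 11.76%; the approximation is known to undercount slightly (Li(x) is a better estimate).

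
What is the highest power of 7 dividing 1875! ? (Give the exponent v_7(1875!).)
v_7(1875!) = 310

Legendre's formula: v_p(n!) = Σ_{k ≥ 1} ⌊n / p^k⌋. For p = 7, n = 1875, the terms are:
  ⌊1875/7^1⌋ = ⌊1875/7⌋ = 267
  ⌊1875/7^2⌋ = ⌊1875/49⌋ = 38
  ⌊1875/7^3⌋ = ⌊1875/343⌋ = 5
(the next term ⌊1875/7^4⌋ = 0, terminating the sum). Summing: v_7(1875!) = 267 + 38 + 5 = 310.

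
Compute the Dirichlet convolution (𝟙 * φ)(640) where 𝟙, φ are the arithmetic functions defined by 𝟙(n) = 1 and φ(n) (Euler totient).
(𝟙 * φ)(640) = 640

Divisors of 640: [1, 2, 4, 5, 8, 10, 16, 20, 32, 40, 64, 80, 128, 160, 320, 640]. For each d | 640:
  d = 1: 𝟙(1) · φ(640/1) = 1 · 256 = 256
  d = 2: 𝟙(2) · φ(640/2) = 1 · 128 = 128
  d = 4: 𝟙(4) · φ(640/4) = 1 · 64 = 64
  d = 5: 𝟙(5) · φ(640/5) = 1 · 64 = 64
  d = 8: 𝟙(8) · φ(640/8) = 1 · 32 = 32
  d = 10: 𝟙(10) · φ(640/10) = 1 · 32 = 32
  d = 16: 𝟙(16) · φ(640/16) = 1 · 16 = 16
  d = 20: 𝟙(20) · φ(640/20) = 1 · 16 = 16
  d = 32: 𝟙(32) · φ(640/32) = 1 · 8 = 8
  d = 40: 𝟙(40) · φ(640/40) = 1 · 8 = 8
  d = 64: 𝟙(64) · φ(640/64) = 1 · 4 = 4
  d = 80: 𝟙(80) · φ(640/80) = 1 · 4 = 4
  d = 128: 𝟙(128) · φ(640/128) = 1 · 4 = 4
  d = 160: 𝟙(160) · φ(640/160) = 1 · 2 = 2
  d = 320: 𝟙(320) · φ(640/320) = 1 · 1 = 1
  d = 640: 𝟙(640) · φ(640/640) = 1 · 1 = 1
Summing: (𝟙 * φ)(640) = 256 + 128 + 64 + 64 + 32 + 32 + 16 + 16 + 8 + 8 + 4 + 4 + 4 + 2 + 1 + 1 = 640.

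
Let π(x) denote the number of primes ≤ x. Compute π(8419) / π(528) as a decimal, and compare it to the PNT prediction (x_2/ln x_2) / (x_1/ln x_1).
π(8419)/π(528) = 1052/99 ≈ 10.6263;  PNT prediction ≈ 11.0598.

π(528) = 99 and π(8419) = 1052, so π(8419)/π(528) ≈ 10.6263. The PNT-predicted ratio is (8419/ln(8419)) / (528/ln(528)) ≈ 11.0598. The two agree to within a few percent, as expected.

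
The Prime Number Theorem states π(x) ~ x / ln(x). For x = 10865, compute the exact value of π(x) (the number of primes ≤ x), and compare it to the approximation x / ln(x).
π(10865) = 1321;  x/ln(x) ≈ 1169.12;  relative error ≈ 11.50%.

Directly count primes up to 10865: π(10865) = 1321. The PNT approximation gives 10865/ln(10865) ≈ 10865/9.29330 ≈ 1169.12. Relative error (π(x) − x/ln(x)) / π(x) ≈ 11.50%; the approximation is known to undercount slightly (Li(x) is a better estimate).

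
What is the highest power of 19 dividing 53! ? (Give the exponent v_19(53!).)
v_19(53!) = 2

Legendre's formula: v_p(n!) = Σ_{k ≥ 1} ⌊n / p^k⌋. For p = 19, n = 53, the terms are:
  ⌊53/19^1⌋ = ⌊53/19⌋ = 2
(the next term ⌊53/19^2⌋ = 0, terminating the sum). Summing: v_19(53!) = 2 = 2.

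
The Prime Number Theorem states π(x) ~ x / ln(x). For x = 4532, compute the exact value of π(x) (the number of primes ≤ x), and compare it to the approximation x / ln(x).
π(4532) = 615;  x/ln(x) ≈ 538.31;  relative error ≈ 12.47%.

Directly count primes up to 4532: π(4532) = 615. The PNT approximation gives 4532/ln(4532) ≈ 4532/8.41892 ≈ 538.31. Relative error (π(x) − x/ln(x)) / π(x) ≈ 12.47%; the approximation is known to undercount slightly (Li(x) is a better estimate).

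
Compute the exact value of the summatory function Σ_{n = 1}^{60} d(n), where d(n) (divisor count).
Σ_{n ≤ 60} d(n) = 261

Compute d(n) for each 1 ≤ n ≤ 60: d(1) = 1, d(2) = 2, d(3) = 2, d(4) = 3, d(5) = 2, d(6) = 4, d(7) = 2, d(8) = 4, d(9) = 3, d(10) = 4, d(11) = 2, d(12) = 6, d(13) = 2, d(14) = 4, d(15) = 4, d(16) = 5, d(17) = 2, d(18) = 6, d(19) = 2, d(20) = 6, d(21) = 4, d(22) = 4, d(23) = 2, d(24) = 8, d(25) = 3, d(26) = 4, d(27) = 4, d(28) = 6, d(29) = 2, d(30) = 8, d(31) = 2, d(32) = 6, d(33) = 4, d(34) = 4, d(35) = 4, d(36) = 9, d(37) = 2, d(38) = 4, d(39) = 4, d(40) = 8, d(41) = 2, d(42) = 8, d(43) = 2, d(44) = 6, d(45) = 6, d(46) = 4, d(47) = 2, d(48) = 10, d(49) = 3, d(50) = 6, d(51) = 4, d(52) = 6, d(53) = 2, d(54) = 8, d(55) = 4, d(56) = 8, d(57) = 4, d(58) = 4, d(59) = 2, d(60) = 12. Summing all 60 values: 261. (Dirichlet's divisor formula: Σ_{n ≤ x} d(n) = x ln(x) + (2γ − 1) x + O(√x). For x = 60, the asymptotic estimate is ≈ 254.93.)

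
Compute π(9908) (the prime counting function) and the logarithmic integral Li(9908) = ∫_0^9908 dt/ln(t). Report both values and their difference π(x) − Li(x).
π(9908) = 1222;  Li(9908) ≈ 1236.14;  π(x) − Li(x) ≈ -14.14.

Direct count of primes ≤ 9908 gives π(9908) = 1222. Numerical evaluation of the logarithmic integral gives Li(9908) ≈ 1236.14. The difference π(x) − Li(x) ≈ -14.14 is typically negative for small/moderate x (Li(x) overestimates), though Littlewood's theorem shows this sign changes infinitely often.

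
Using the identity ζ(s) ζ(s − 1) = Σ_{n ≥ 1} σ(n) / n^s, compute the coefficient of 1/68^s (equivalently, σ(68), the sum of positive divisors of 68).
σ(68) = 126

In the product (Σ m^0/m^s)(Σ k / k^s) = Σ (Σ_{d | n} d) / n^s, the coefficient of 1/n^s is σ(n) = Σ_{d | n} d. For n = 68, divisors are [1, 2, 4, 17, 34, 68]; summing: σ(68) = 126.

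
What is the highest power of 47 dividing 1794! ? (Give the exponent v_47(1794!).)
v_47(1794!) = 38

Legendre's formula: v_p(n!) = Σ_{k ≥ 1} ⌊n / p^k⌋. For p = 47, n = 1794, the terms are:
  ⌊1794/47^1⌋ = ⌊1794/47⌋ = 38
(the next term ⌊1794/47^2⌋ = 0, terminating the sum). Summing: v_47(1794!) = 38 = 38.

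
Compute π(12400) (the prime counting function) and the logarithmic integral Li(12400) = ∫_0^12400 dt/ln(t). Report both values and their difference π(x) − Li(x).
π(12400) = 1479;  Li(12400) ≈ 1503.61;  π(x) − Li(x) ≈ -24.61.

Direct count of primes ≤ 12400 gives π(12400) = 1479. Numerical evaluation of the logarithmic integral gives Li(12400) ≈ 1503.61. The difference π(x) − Li(x) ≈ -24.61 is typically negative for small/moderate x (Li(x) overestimates), though Littlewood's theorem shows this sign changes infinitely often.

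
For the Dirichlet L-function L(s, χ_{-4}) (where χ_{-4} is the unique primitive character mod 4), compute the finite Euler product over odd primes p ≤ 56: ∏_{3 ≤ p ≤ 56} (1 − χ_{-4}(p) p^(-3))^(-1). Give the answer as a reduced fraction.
∏ = 825131832927904152751703886265311831503045/851571808026684219819301170519057245405184

The odd primes p ≤ 56 are [3, 5, 7, 11, 13, 17, 19, 23, 29, 31, 37, 41, 43, 47, 53]. For each, χ(p) = 1 if p ≡ 1 mod 4, χ(p) = −1 if p ≡ 3 mod 4. Taking (1 − χ(p)/p^3)^(-1) = p^3/(p^3 − χ(p)): (1 − (-1)/3^3)^(-1) · (1 − (1)/5^3)^(-1) · (1 − (-1)/7^3)^(-1) · (1 − (-1)/11^3)^(-1) · (1 − (1)/13^3)^(-1) · (1 − (1)/17^3)^(-1) · (1 − (-1)/19^3)^(-1) · (1 − (-1)/23^3)^(-1) · (1 − (1)/29^3)^(-1) · (1 − (-1)/31^3)^(-1) · (1 − (1)/37^3)^(-1) · (1 − (1)/41^3)^(-1) · (1 − (-1)/43^3)^(-1) · (1 − (-1)/47^3)^(-1) · (1 − (1)/53^3)^(-1) = 825131832927904152751703886265311831503045/851571808026684219819301170519057245405184.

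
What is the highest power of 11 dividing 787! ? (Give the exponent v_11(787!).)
v_11(787!) = 77

Legendre's formula: v_p(n!) = Σ_{k ≥ 1} ⌊n / p^k⌋. For p = 11, n = 787, the terms are:
  ⌊787/11^1⌋ = ⌊787/11⌋ = 71
  ⌊787/11^2⌋ = ⌊787/121⌋ = 6
(the next term ⌊787/11^3⌋ = 0, terminating the sum). Summing: v_11(787!) = 71 + 6 = 77.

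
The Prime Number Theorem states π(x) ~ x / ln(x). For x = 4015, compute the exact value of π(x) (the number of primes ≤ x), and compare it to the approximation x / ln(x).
π(4015) = 554;  x/ln(x) ≈ 483.86;  relative error ≈ 12.66%.

Directly count primes up to 4015: π(4015) = 554. The PNT approximation gives 4015/ln(4015) ≈ 4015/8.29779 ≈ 483.86. Relative error (π(x) − x/ln(x)) / π(x) ≈ 12.66%; the approximation is known to undercount slightly (Li(x) is a better estimate).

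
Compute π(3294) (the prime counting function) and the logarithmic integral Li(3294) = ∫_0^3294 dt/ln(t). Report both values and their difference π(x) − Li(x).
π(3294) = 462;  Li(3294) ≈ 479.26;  π(x) − Li(x) ≈ -17.26.

Direct count of primes ≤ 3294 gives π(3294) = 462. Numerical evaluation of the logarithmic integral gives Li(3294) ≈ 479.26. The difference π(x) − Li(x) ≈ -17.26 is typically negative for small/moderate x (Li(x) overestimates), though Littlewood's theorem shows this sign changes infinitely often.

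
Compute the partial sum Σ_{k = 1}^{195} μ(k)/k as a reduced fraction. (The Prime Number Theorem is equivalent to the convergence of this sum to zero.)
Σ μ(k)/k = -43277238338814707352435871087729404219364080007991120795068950289487278357/2094340804123062964635950016266159511607730554966537454865305011530672742866

Values of μ(k) for 1 ≤ k ≤ 195: μ(1) = 1, μ(2) = -1, μ(3) = -1, μ(5) = -1, μ(6) = 1, μ(7) = -1, μ(10) = 1, μ(11) = -1, μ(13) = -1, μ(14) = 1, μ(15) = 1, μ(17) = -1, μ(19) = -1, μ(21) = 1, μ(22) = 1, μ(23) = -1, μ(26) = 1, μ(29) = -1, μ(30) = -1, μ(31) = -1, μ(33) = 1, μ(34) = 1, μ(35) = 1, μ(37) = -1, μ(38) = 1, μ(39) = 1, μ(41) = -1, μ(42) = -1, μ(43) = -1, μ(46) = 1, μ(47) = -1, μ(51) = 1, μ(53) = -1, μ(55) = 1, μ(57) = 1, μ(58) = 1, μ(59) = -1, μ(61) = -1, μ(62) = 1, μ(65) = 1, μ(66) = -1, μ(67) = -1, μ(69) = 1, μ(70) = -1, μ(71) = -1, μ(73) = -1, μ(74) = 1, μ(77) = 1, μ(78) = -1, μ(79) = -1, μ(82) = 1, μ(83) = -1, μ(85) = 1, μ(86) = 1, μ(87) = 1, μ(89) = -1, μ(91) = 1, μ(93) = 1, μ(94) = 1, μ(95) = 1, μ(97) = -1, μ(101) = -1, μ(102) = -1, μ(103) = -1, μ(105) = -1, μ(106) = 1, μ(107) = -1, μ(109) = -1, μ(110) = -1, μ(111) = 1, μ(113) = -1, μ(114) = -1, μ(115) = 1, μ(118) = 1, μ(119) = 1, μ(122) = 1, μ(123) = 1, μ(127) = -1, μ(129) = 1, μ(130) = -1, μ(131) = -1, μ(133) = 1, μ(134) = 1, μ(137) = -1, μ(138) = -1, μ(139) = -1, μ(141) = 1, μ(142) = 1, μ(143) = 1, μ(145) = 1, μ(146) = 1, μ(149) = -1, μ(151) = -1, μ(154) = -1, μ(155) = 1, μ(157) = -1, μ(158) = 1, μ(159) = 1, μ(161) = 1, μ(163) = -1, μ(165) = -1, μ(166) = 1, μ(167) = -1, μ(170) = -1, μ(173) = -1, μ(174) = -1, μ(177) = 1, μ(178) = 1, μ(179) = -1, μ(181) = -1, μ(182) = -1, μ(183) = 1, μ(185) = 1, μ(186) = -1, μ(187) = 1, μ(190) = -1, μ(191) = -1, μ(193) = -1, μ(194) = 1, μ(195) = -1, with μ = 0 on non-squarefree integers. Summing μ(k)/k for k where μ(k) ≠ 0 gives -43277238338814707352435871087729404219364080007991120795068950289487278357/2094340804123062964635950016266159511607730554966537454865305011530672742866 ≈ -0.0207. (PNT ⟺ this sum → 0 as n → ∞.)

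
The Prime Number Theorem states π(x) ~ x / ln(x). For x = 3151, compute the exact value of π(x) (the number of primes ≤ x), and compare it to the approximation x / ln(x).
π(3151) = 446;  x/ln(x) ≈ 391.16;  relative error ≈ 12.30%.

Directly count primes up to 3151: π(3151) = 446. The PNT approximation gives 3151/ln(3151) ≈ 3151/8.05548 ≈ 391.16. Relative error (π(x) − x/ln(x)) / π(x) ≈ 12.30%; the approximation is known to undercount slightly (Li(x) is a better estimate).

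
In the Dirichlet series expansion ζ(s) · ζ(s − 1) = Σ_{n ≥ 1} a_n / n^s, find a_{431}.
σ(431) = 432

In the product (Σ m^0/m^s)(Σ k / k^s) = Σ (Σ_{d | n} d) / n^s, the coefficient of 1/n^s is σ(n) = Σ_{d | n} d. For n = 431, divisors are [1, 431]; summing: σ(431) = 432.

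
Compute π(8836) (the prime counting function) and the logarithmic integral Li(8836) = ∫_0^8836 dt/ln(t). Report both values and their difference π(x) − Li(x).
π(8836) = 1100;  Li(8836) ≈ 1118.92;  π(x) − Li(x) ≈ -18.92.

Direct count of primes ≤ 8836 gives π(8836) = 1100. Numerical evaluation of the logarithmic integral gives Li(8836) ≈ 1118.92. The difference π(x) − Li(x) ≈ -18.92 is typically negative for small/moderate x (Li(x) overestimates), though Littlewood's theorem shows this sign changes infinitely often.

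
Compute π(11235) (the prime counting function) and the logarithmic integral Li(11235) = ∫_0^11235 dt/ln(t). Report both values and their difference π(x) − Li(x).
π(11235) = 1357;  Li(11235) ≈ 1379.37;  π(x) − Li(x) ≈ -22.37.

Direct count of primes ≤ 11235 gives π(11235) = 1357. Numerical evaluation of the logarithmic integral gives Li(11235) ≈ 1379.37. The difference π(x) − Li(x) ≈ -22.37 is typically negative for small/moderate x (Li(x) overestimates), though Littlewood's theorem shows this sign changes infinitely often.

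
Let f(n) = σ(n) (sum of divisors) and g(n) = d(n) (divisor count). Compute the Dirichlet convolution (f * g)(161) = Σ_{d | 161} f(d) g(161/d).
(σ * d)(161) = 260

Divisors of 161: [1, 7, 23, 161]. For each d | 161:
  d = 1: σ(1) · d(161/1) = 1 · 4 = 4
  d = 7: σ(7) · d(161/7) = 8 · 2 = 16
  d = 23: σ(23) · d(161/23) = 24 · 2 = 48
  d = 161: σ(161) · d(161/161) = 192 · 1 = 192
Summing: (σ * d)(161) = 4 + 16 + 48 + 192 = 260.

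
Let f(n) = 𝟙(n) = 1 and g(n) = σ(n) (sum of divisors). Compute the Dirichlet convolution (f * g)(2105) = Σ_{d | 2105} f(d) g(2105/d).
(𝟙 * σ)(2105) = 2961

Divisors of 2105: [1, 5, 421, 2105]. For each d | 2105:
  d = 1: 𝟙(1) · σ(2105/1) = 1 · 2532 = 2532
  d = 5: 𝟙(5) · σ(2105/5) = 1 · 422 = 422
  d = 421: 𝟙(421) · σ(2105/421) = 1 · 6 = 6
  d = 2105: 𝟙(2105) · σ(2105/2105) = 1 · 1 = 1
Summing: (𝟙 * σ)(2105) = 2532 + 422 + 6 + 1 = 2961.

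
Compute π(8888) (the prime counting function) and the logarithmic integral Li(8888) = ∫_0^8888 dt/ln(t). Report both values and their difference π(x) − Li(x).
π(8888) = 1107;  Li(8888) ≈ 1124.64;  π(x) − Li(x) ≈ -17.64.

Direct count of primes ≤ 8888 gives π(8888) = 1107. Numerical evaluation of the logarithmic integral gives Li(8888) ≈ 1124.64. The difference π(x) − Li(x) ≈ -17.64 is typically negative for small/moderate x (Li(x) overestimates), though Littlewood's theorem shows this sign changes infinitely often.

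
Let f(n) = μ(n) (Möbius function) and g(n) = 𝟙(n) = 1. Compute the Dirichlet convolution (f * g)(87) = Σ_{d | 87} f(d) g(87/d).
(μ * 𝟙)(87) = 0

Divisors of 87: [1, 3, 29, 87]. For each d | 87:
  d = 1: μ(1) · 𝟙(87/1) = 1 · 1 = 1
  d = 3: μ(3) · 𝟙(87/3) = -1 · 1 = -1
  d = 29: μ(29) · 𝟙(87/29) = -1 · 1 = -1
  d = 87: μ(87) · 𝟙(87/87) = 1 · 1 = 1
Summing: (μ * 𝟙)(87) = 1 + -1 + -1 + 1 = 0.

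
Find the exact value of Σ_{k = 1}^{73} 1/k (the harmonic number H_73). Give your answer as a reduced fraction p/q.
H_73 = 667084944417653637854891458725877/136851726813476721146087646859200

Direct summation: H_73 = 1 + 1/2 + ... + 1/73. The least common denominator is lcm(1, ..., 73) = 410555180440430163438262940577600; over this denominator the numerator is 410555180440430163438262940577600 + 205277590220215081719131470288800 + 136851726813476721146087646859200 + 102638795110107540859565735144400 + 82111036088086032687652588115520 + 68425863406738360573043823429600 + 58650740062918594776894705796800 + 51319397555053770429782867572200 + 45617242271158907048695882286400 + 41055518044043016343826294057760 + 37323198221857287585296630961600 + 34212931703369180286521911714800 + 31581167726186935649097149275200 + 29325370031459297388447352898400 + 27370345362695344229217529371840 + 25659698777526885214891433786100 + 24150304731790009614015467092800 + 22808621135579453524347941143200 + 21608167391601587549382260030400 + 20527759022021508171913147028880 + 19550246687639531592298235265600 + 18661599110928643792648315480800 + 17850225236540441888620127851200 + 17106465851684590143260955857400 + 16422207217617206537530517623104 + 15790583863093467824548574637600 + 15205747423719635682898627428800 + 14662685015729648694223676449200 + 14157075187601040118560791054400 + 13685172681347672114608764685920 + 13243715498078392368976223889600 + 12829849388763442607445716893050 + 12441066073952429195098876987200 + 12075152365895004807007733546400 + 11730148012583718955378941159360 + 11404310567789726762173970571600 + 11096085957849463876709809204800 + 10804083695800793774691130015200 + 10527055908728978549699049758400 + 10263879511010754085956573514440 + 10013540986351955205811291233600 + 9775123343819765796149117632800 + 9547794893963492172982859083200 + 9330799555464321896324157740400 + 9123448454231781409739176457280 + 8925112618270220944310063925600 + 8735216605115535392303466820800 + 8553232925842295071630477928700 + 8378677151845513539556386542400 + 8211103608808603268765258811552 + 8050101577263336538005155697600 + 7895291931546733912274287318800 + 7746324159253399310155904539200 + 7602873711859817841449313714400 + 7464639644371457517059326192320 + 7331342507864824347111838224600 + 7202722463867195849794086676800 + 7078537593800520059280395527200 + 6958562380346273956580727806400 + 6842586340673836057304382342960 + 6730412794105412515381359681600 + 6621857749039196184488111944800 + 6516748895879843864099411755200 + 6414924694381721303722858446525 + 6316233545237387129819429855040 + 6220533036976214597549438493600 + 6127689260304927812511387172800 + 6037576182947502403503866773200 + 5950075078846813962873375950400 + 5865074006291859477689470579680 + 5782467330146903710398069585600 + 5702155283894863381086985285800 + 5624043567677125526551547131200 = 2001254833252960913564674376177631, so H_73 = 2001254833252960913564674376177631/410555180440430163438262940577600; reducing by gcd(2001254833252960913564674376177631, 410555180440430163438262940577600) = 3 gives 667084944417653637854891458725877/136851726813476721146087646859200 ≈ 4.87451. (The PNT-adjacent estimate ln(73) + γ ≈ 4.86768 matches within O(1/n).)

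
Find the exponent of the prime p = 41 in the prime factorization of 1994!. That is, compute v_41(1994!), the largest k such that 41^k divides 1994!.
v_41(1994!) = 49

Legendre's formula: v_p(n!) = Σ_{k ≥ 1} ⌊n / p^k⌋. For p = 41, n = 1994, the terms are:
  ⌊1994/41^1⌋ = ⌊1994/41⌋ = 48
  ⌊1994/41^2⌋ = ⌊1994/1681⌋ = 1
(the next term ⌊1994/41^3⌋ = 0, terminating the sum). Summing: v_41(1994!) = 48 + 1 = 49.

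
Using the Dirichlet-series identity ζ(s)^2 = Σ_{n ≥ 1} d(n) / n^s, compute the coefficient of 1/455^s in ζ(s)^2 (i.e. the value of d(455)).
d(455) = 8

ζ(s)^2 = (Σ 1/m^s)(Σ 1/k^s). The coefficient of 1/n^s in the product is the number of ordered pairs (m, k) with mk = n, which equals d(n). For n = 455, divisors are [1, 5, 7, 13, 35, 65, 91, 455], so d(455) = 8.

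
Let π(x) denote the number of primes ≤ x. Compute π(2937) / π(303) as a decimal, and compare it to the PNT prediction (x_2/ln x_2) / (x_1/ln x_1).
π(2937)/π(303) = 423/62 ≈ 6.8226;  PNT prediction ≈ 6.9358.

π(303) = 62 and π(2937) = 423, so π(2937)/π(303) ≈ 6.8226. The PNT-predicted ratio is (2937/ln(2937)) / (303/ln(303)) ≈ 6.9358. The two agree to within a few percent, as expected.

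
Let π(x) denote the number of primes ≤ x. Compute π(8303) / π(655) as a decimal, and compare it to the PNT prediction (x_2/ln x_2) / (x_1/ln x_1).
π(8303)/π(655) = 1042/119 ≈ 8.7563;  PNT prediction ≈ 9.1088.

π(655) = 119 and π(8303) = 1042, so π(8303)/π(655) ≈ 8.7563. The PNT-predicted ratio is (8303/ln(8303)) / (655/ln(655)) ≈ 9.1088. The two agree to within a few percent, as expected.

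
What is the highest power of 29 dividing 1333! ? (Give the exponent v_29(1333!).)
v_29(1333!) = 46

Legendre's formula: v_p(n!) = Σ_{k ≥ 1} ⌊n / p^k⌋. For p = 29, n = 1333, the terms are:
  ⌊1333/29^1⌋ = ⌊1333/29⌋ = 45
  ⌊1333/29^2⌋ = ⌊1333/841⌋ = 1
(the next term ⌊1333/29^3⌋ = 0, terminating the sum). Summing: v_29(1333!) = 45 + 1 = 46.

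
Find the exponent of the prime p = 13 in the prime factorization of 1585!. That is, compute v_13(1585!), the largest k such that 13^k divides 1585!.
v_13(1585!) = 130

Legendre's formula: v_p(n!) = Σ_{k ≥ 1} ⌊n / p^k⌋. For p = 13, n = 1585, the terms are:
  ⌊1585/13^1⌋ = ⌊1585/13⌋ = 121
  ⌊1585/13^2⌋ = ⌊1585/169⌋ = 9
(the next term ⌊1585/13^3⌋ = 0, terminating the sum). Summing: v_13(1585!) = 121 + 9 = 130.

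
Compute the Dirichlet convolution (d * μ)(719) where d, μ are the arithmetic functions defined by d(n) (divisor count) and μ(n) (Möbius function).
(d * μ)(719) = 1

Divisors of 719: [1, 719]. For each d | 719:
  d = 1: d(1) · μ(719/1) = 1 · -1 = -1
  d = 719: d(719) · μ(719/719) = 2 · 1 = 2
Summing: (d * μ)(719) = -1 + 2 = 1.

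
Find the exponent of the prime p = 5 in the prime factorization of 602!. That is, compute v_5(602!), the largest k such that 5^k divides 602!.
v_5(602!) = 148

Legendre's formula: v_p(n!) = Σ_{k ≥ 1} ⌊n / p^k⌋. For p = 5, n = 602, the terms are:
  ⌊602/5^1⌋ = ⌊602/5⌋ = 120
  ⌊602/5^2⌋ = ⌊602/25⌋ = 24
  ⌊602/5^3⌋ = ⌊602/125⌋ = 4
(the next term ⌊602/5^4⌋ = 0, terminating the sum). Summing: v_5(602!) = 120 + 24 + 4 = 148.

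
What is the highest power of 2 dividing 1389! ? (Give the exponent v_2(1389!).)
v_2(1389!) = 1382

Legendre's formula: v_p(n!) = Σ_{k ≥ 1} ⌊n / p^k⌋. For p = 2, n = 1389, the terms are:
  ⌊1389/2^1⌋ = ⌊1389/2⌋ = 694
  ⌊1389/2^2⌋ = ⌊1389/4⌋ = 347
  ⌊1389/2^3⌋ = ⌊1389/8⌋ = 173
  ⌊1389/2^4⌋ = ⌊1389/16⌋ = 86
  ⌊1389/2^5⌋ = ⌊1389/32⌋ = 43
  ⌊1389/2^6⌋ = ⌊1389/64⌋ = 21
  ⌊1389/2^7⌋ = ⌊1389/128⌋ = 10
  ⌊1389/2^8⌋ = ⌊1389/256⌋ = 5
  ⌊1389/2^9⌋ = ⌊1389/512⌋ = 2
  ⌊1389/2^10⌋ = ⌊1389/1024⌋ = 1
(the next term ⌊1389/2^11⌋ = 0, terminating the sum). Summing: v_2(1389!) = 694 + 347 + 173 + 86 + 43 + 21 + 10 + 5 + 2 + 1 = 1382.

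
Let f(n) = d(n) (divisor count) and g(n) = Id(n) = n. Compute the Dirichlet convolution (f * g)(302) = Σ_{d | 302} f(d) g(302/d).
(d * Id)(302) = 612

Divisors of 302: [1, 2, 151, 302]. For each d | 302:
  d = 1: d(1) · Id(302/1) = 1 · 302 = 302
  d = 2: d(2) · Id(302/2) = 2 · 151 = 302
  d = 151: d(151) · Id(302/151) = 2 · 2 = 4
  d = 302: d(302) · Id(302/302) = 4 · 1 = 4
Summing: (d * Id)(302) = 302 + 302 + 4 + 4 = 612.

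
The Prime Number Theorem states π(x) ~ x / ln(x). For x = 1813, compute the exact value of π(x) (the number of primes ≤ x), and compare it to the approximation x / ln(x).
π(1813) = 280;  x/ln(x) ≈ 241.65;  relative error ≈ 13.70%.

Directly count primes up to 1813: π(1813) = 280. The PNT approximation gives 1813/ln(1813) ≈ 1813/7.50274 ≈ 241.65. Relative error (π(x) − x/ln(x)) / π(x) ≈ 13.70%; the approximation is known to undercount slightly (Li(x) is a better estimate).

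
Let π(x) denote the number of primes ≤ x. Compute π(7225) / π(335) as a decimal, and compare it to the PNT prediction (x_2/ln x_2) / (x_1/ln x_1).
π(7225)/π(335) = 923/67 ≈ 13.7761;  PNT prediction ≈ 14.1126.

π(335) = 67 and π(7225) = 923, so π(7225)/π(335) ≈ 13.7761. The PNT-predicted ratio is (7225/ln(7225)) / (335/ln(335)) ≈ 14.1126. The two agree to within a few percent, as expected.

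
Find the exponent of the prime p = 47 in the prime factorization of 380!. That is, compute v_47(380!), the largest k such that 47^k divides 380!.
v_47(380!) = 8

Legendre's formula: v_p(n!) = Σ_{k ≥ 1} ⌊n / p^k⌋. For p = 47, n = 380, the terms are:
  ⌊380/47^1⌋ = ⌊380/47⌋ = 8
(the next term ⌊380/47^2⌋ = 0, terminating the sum). Summing: v_47(380!) = 8 = 8.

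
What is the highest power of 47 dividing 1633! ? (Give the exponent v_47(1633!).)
v_47(1633!) = 34

Legendre's formula: v_p(n!) = Σ_{k ≥ 1} ⌊n / p^k⌋. For p = 47, n = 1633, the terms are:
  ⌊1633/47^1⌋ = ⌊1633/47⌋ = 34
(the next term ⌊1633/47^2⌋ = 0, terminating the sum). Summing: v_47(1633!) = 34 = 34.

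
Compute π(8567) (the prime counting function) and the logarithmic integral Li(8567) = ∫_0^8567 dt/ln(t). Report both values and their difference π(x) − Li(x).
π(8567) = 1067;  Li(8567) ≈ 1089.26;  π(x) − Li(x) ≈ -22.26.

Direct count of primes ≤ 8567 gives π(8567) = 1067. Numerical evaluation of the logarithmic integral gives Li(8567) ≈ 1089.26. The difference π(x) − Li(x) ≈ -22.26 is typically negative for small/moderate x (Li(x) overestimates), though Littlewood's theorem shows this sign changes infinitely often.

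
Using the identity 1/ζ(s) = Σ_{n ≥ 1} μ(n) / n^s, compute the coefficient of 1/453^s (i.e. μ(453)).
μ(453) = 1

Factor n = 453 = 3 · 151. μ(n) = 0 if any exponent ≥ 2 (not squarefree); otherwise μ(n) = (−1)^{ω(n)} where ω(n) is the number of distinct prime factors. Applying: μ(453) = 1.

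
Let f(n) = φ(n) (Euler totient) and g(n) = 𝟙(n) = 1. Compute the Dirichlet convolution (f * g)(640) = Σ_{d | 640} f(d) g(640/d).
(φ * 𝟙)(640) = 640

Divisors of 640: [1, 2, 4, 5, 8, 10, 16, 20, 32, 40, 64, 80, 128, 160, 320, 640]. For each d | 640:
  d = 1: φ(1) · 𝟙(640/1) = 1 · 1 = 1
  d = 2: φ(2) · 𝟙(640/2) = 1 · 1 = 1
  d = 4: φ(4) · 𝟙(640/4) = 2 · 1 = 2
  d = 5: φ(5) · 𝟙(640/5) = 4 · 1 = 4
  d = 8: φ(8) · 𝟙(640/8) = 4 · 1 = 4
  d = 10: φ(10) · 𝟙(640/10) = 4 · 1 = 4
  d = 16: φ(16) · 𝟙(640/16) = 8 · 1 = 8
  d = 20: φ(20) · 𝟙(640/20) = 8 · 1 = 8
  d = 32: φ(32) · 𝟙(640/32) = 16 · 1 = 16
  d = 40: φ(40) · 𝟙(640/40) = 16 · 1 = 16
  d = 64: φ(64) · 𝟙(640/64) = 32 · 1 = 32
  d = 80: φ(80) · 𝟙(640/80) = 32 · 1 = 32
  d = 128: φ(128) · 𝟙(640/128) = 64 · 1 = 64
  d = 160: φ(160) · 𝟙(640/160) = 64 · 1 = 64
  d = 320: φ(320) · 𝟙(640/320) = 128 · 1 = 128
  d = 640: φ(640) · 𝟙(640/640) = 256 · 1 = 256
Summing: (φ * 𝟙)(640) = 1 + 1 + 2 + 4 + 4 + 4 + 8 + 8 + 16 + 16 + 32 + 32 + 64 + 64 + 128 + 256 = 640.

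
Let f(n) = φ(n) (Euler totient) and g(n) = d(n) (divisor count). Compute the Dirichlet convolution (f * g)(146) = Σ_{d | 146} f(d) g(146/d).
(φ * d)(146) = 222

Divisors of 146: [1, 2, 73, 146]. For each d | 146:
  d = 1: φ(1) · d(146/1) = 1 · 4 = 4
  d = 2: φ(2) · d(146/2) = 1 · 2 = 2
  d = 73: φ(73) · d(146/73) = 72 · 2 = 144
  d = 146: φ(146) · d(146/146) = 72 · 1 = 72
Summing: (φ * d)(146) = 4 + 2 + 144 + 72 = 222.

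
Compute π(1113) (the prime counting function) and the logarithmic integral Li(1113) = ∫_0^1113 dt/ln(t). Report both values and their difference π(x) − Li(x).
π(1113) = 186;  Li(1113) ≈ 193.84;  π(x) − Li(x) ≈ -7.84.

Direct count of primes ≤ 1113 gives π(1113) = 186. Numerical evaluation of the logarithmic integral gives Li(1113) ≈ 193.84. The difference π(x) − Li(x) ≈ -7.84 is typically negative for small/moderate x (Li(x) overestimates), though Littlewood's theorem shows this sign changes infinitely often.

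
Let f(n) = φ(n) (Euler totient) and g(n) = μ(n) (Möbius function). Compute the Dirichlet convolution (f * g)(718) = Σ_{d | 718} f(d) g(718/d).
(φ * μ)(718) = 0

Divisors of 718: [1, 2, 359, 718]. For each d | 718:
  d = 1: φ(1) · μ(718/1) = 1 · 1 = 1
  d = 2: φ(2) · μ(718/2) = 1 · -1 = -1
  d = 359: φ(359) · μ(718/359) = 358 · -1 = -358
  d = 718: φ(718) · μ(718/718) = 358 · 1 = 358
Summing: (φ * μ)(718) = 1 + -1 + -358 + 358 = 0.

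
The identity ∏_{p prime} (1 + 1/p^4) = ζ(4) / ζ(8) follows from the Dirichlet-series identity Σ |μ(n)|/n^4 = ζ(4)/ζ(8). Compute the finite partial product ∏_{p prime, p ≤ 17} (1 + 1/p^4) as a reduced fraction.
∏ = 269172760629240720452/249717000818881220625

The primes p ≤ 17 are [2, 3, 5, 7, 11, 13, 17]. For each, (1 + 1/p^4) = (p^4 + 1)/p^4. Multiplying these fractions over p ∈ [2, 3, 5, 7, 11, 13, 17] gives 269172760629240720452/249717000818881220625. (In the limit P → ∞ this tends to ζ(4)/ζ(8).)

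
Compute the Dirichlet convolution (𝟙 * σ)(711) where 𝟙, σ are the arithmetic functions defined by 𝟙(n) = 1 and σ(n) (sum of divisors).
(𝟙 * σ)(711) = 1458

Divisors of 711: [1, 3, 9, 79, 237, 711]. For each d | 711:
  d = 1: 𝟙(1) · σ(711/1) = 1 · 1040 = 1040
  d = 3: 𝟙(3) · σ(711/3) = 1 · 320 = 320
  d = 9: 𝟙(9) · σ(711/9) = 1 · 80 = 80
  d = 79: 𝟙(79) · σ(711/79) = 1 · 13 = 13
  d = 237: 𝟙(237) · σ(711/237) = 1 · 4 = 4
  d = 711: 𝟙(711) · σ(711/711) = 1 · 1 = 1
Summing: (𝟙 * σ)(711) = 1040 + 320 + 80 + 13 + 4 + 1 = 1458.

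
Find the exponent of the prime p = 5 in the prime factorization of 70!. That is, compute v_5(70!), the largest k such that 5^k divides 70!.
v_5(70!) = 16

Legendre's formula: v_p(n!) = Σ_{k ≥ 1} ⌊n / p^k⌋. For p = 5, n = 70, the terms are:
  ⌊70/5^1⌋ = ⌊70/5⌋ = 14
  ⌊70/5^2⌋ = ⌊70/25⌋ = 2
(the next term ⌊70/5^3⌋ = 0, terminating the sum). Summing: v_5(70!) = 14 + 2 = 16.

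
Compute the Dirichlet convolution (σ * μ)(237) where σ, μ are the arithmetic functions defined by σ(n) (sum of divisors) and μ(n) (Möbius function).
(σ * μ)(237) = 237

Divisors of 237: [1, 3, 79, 237]. For each d | 237:
  d = 1: σ(1) · μ(237/1) = 1 · 1 = 1
  d = 3: σ(3) · μ(237/3) = 4 · -1 = -4
  d = 79: σ(79) · μ(237/79) = 80 · -1 = -80
  d = 237: σ(237) · μ(237/237) = 320 · 1 = 320
Summing: (σ * μ)(237) = 1 + -4 + -80 + 320 = 237.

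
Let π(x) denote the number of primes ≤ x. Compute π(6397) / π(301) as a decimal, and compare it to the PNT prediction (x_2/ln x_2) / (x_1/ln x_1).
π(6397)/π(301) = 834/62 ≈ 13.4516;  PNT prediction ≈ 13.8403.

π(301) = 62 and π(6397) = 834, so π(6397)/π(301) ≈ 13.4516. The PNT-predicted ratio is (6397/ln(6397)) / (301/ln(301)) ≈ 13.8403. The two agree to within a few percent, as expected.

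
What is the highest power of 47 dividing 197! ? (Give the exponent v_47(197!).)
v_47(197!) = 4

Legendre's formula: v_p(n!) = Σ_{k ≥ 1} ⌊n / p^k⌋. For p = 47, n = 197, the terms are:
  ⌊197/47^1⌋ = ⌊197/47⌋ = 4
(the next term ⌊197/47^2⌋ = 0, terminating the sum). Summing: v_47(197!) = 4 = 4.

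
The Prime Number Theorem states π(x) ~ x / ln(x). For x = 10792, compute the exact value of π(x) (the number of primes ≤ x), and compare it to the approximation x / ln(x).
π(10792) = 1314;  x/ln(x) ≈ 1162.11;  relative error ≈ 11.56%.

Directly count primes up to 10792: π(10792) = 1314. The PNT approximation gives 10792/ln(10792) ≈ 10792/9.28656 ≈ 1162.11. Relative error (π(x) − x/ln(x)) / π(x) ≈ 11.56%; the approximation is known to undercount slightly (Li(x) is a better estimate).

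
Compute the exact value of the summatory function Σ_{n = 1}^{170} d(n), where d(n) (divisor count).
Σ_{n ≤ 170} d(n) = 905

Compute d(n) for each 1 ≤ n ≤ 170: d(1) = 1, d(2) = 2, d(3) = 2, d(4) = 3, d(5) = 2, d(6) = 4, d(7) = 2, d(8) = 4, d(9) = 3, d(10) = 4, d(11) = 2, d(12) = 6, d(13) = 2, d(14) = 4, d(15) = 4, d(16) = 5, d(17) = 2, d(18) = 6, d(19) = 2, d(20) = 6, d(21) = 4, d(22) = 4, d(23) = 2, d(24) = 8, d(25) = 3, d(26) = 4, d(27) = 4, d(28) = 6, d(29) = 2, d(30) = 8, d(31) = 2, d(32) = 6, d(33) = 4, d(34) = 4, d(35) = 4, d(36) = 9, d(37) = 2, d(38) = 4, d(39) = 4, d(40) = 8, d(41) = 2, d(42) = 8, d(43) = 2, d(44) = 6, d(45) = 6, d(46) = 4, d(47) = 2, d(48) = 10, d(49) = 3, d(50) = 6, d(51) = 4, d(52) = 6, d(53) = 2, d(54) = 8, d(55) = 4, d(56) = 8, d(57) = 4, d(58) = 4, d(59) = 2, d(60) = 12, d(61) = 2, d(62) = 4, d(63) = 6, d(64) = 7, d(65) = 4, d(66) = 8, d(67) = 2, d(68) = 6, d(69) = 4, d(70) = 8, d(71) = 2, d(72) = 12, d(73) = 2, d(74) = 4, d(75) = 6, d(76) = 6, d(77) = 4, d(78) = 8, d(79) = 2, d(80) = 10, d(81) = 5, d(82) = 4, d(83) = 2, d(84) = 12, d(85) = 4, d(86) = 4, d(87) = 4, d(88) = 8, d(89) = 2, d(90) = 12, d(91) = 4, d(92) = 6, d(93) = 4, d(94) = 4, d(95) = 4, d(96) = 12, d(97) = 2, d(98) = 6, d(99) = 6, d(100) = 9, d(101) = 2, d(102) = 8, d(103) = 2, d(104) = 8, d(105) = 8, d(106) = 4, d(107) = 2, d(108) = 12, d(109) = 2, d(110) = 8, d(111) = 4, d(112) = 10, d(113) = 2, d(114) = 8, d(115) = 4, d(116) = 6, d(117) = 6, d(118) = 4, d(119) = 4, d(120) = 16, d(121) = 3, d(122) = 4, d(123) = 4, d(124) = 6, d(125) = 4, d(126) = 12, d(127) = 2, d(128) = 8, d(129) = 4, d(130) = 8, d(131) = 2, d(132) = 12, d(133) = 4, d(134) = 4, d(135) = 8, d(136) = 8, d(137) = 2, d(138) = 8, d(139) = 2, d(140) = 12, d(141) = 4, d(142) = 4, d(143) = 4, d(144) = 15, d(145) = 4, d(146) = 4, d(147) = 6, d(148) = 6, d(149) = 2, d(150) = 12, d(151) = 2, d(152) = 8, d(153) = 6, d(154) = 8, d(155) = 4, d(156) = 12, d(157) = 2, d(158) = 4, d(159) = 4, d(160) = 12, d(161) = 4, d(162) = 10, d(163) = 2, d(164) = 6, d(165) = 8, d(166) = 4, d(167) = 2, d(168) = 16, d(169) = 3, d(170) = 8. Summing all 170 values: 905. (Dirichlet's divisor formula: Σ_{n ≤ x} d(n) = x ln(x) + (2γ − 1) x + O(√x). For x = 170, the asymptotic estimate is ≈ 899.34.)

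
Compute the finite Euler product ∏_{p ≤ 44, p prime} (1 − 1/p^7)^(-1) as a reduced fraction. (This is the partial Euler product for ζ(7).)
∏ = 45646702807467713699372033067809267220048714619200580949120845685181752370766160993819090186875/45268741527906747399557358241617585589782139439825822687873840391576296184501153303048882388992

The primes p ≤ 44 are [2, 3, 5, 7, 11, 13, 17, 19, 23, 29, 31, 37, 41, 43]. For each prime, (1 − 1/p^7)^(-1) = p^7 / (p^7 − 1). The product is (1 − 1/2^7)^(-1), (1 − 1/3^7)^(-1), (1 − 1/5^7)^(-1), (1 − 1/7^7)^(-1), (1 − 1/11^7)^(-1), (1 − 1/13^7)^(-1), (1 − 1/17^7)^(-1), (1 − 1/19^7)^(-1), (1 − 1/23^7)^(-1), (1 − 1/29^7)^(-1), (1 − 1/31^7)^(-1), (1 − 1/37^7)^(-1), (1 − 1/41^7)^(-1), (1 − 1/43^7)^(-1) = ∏ p^7 / (p^7 − 1) = 45646702807467713699372033067809267220048714619200580949120845685181752370766160993819090186875/45268741527906747399557358241617585589782139439825822687873840391576296184501153303048882388992.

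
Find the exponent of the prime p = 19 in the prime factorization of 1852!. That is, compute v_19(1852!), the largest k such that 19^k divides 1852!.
v_19(1852!) = 102

Legendre's formula: v_p(n!) = Σ_{k ≥ 1} ⌊n / p^k⌋. For p = 19, n = 1852, the terms are:
  ⌊1852/19^1⌋ = ⌊1852/19⌋ = 97
  ⌊1852/19^2⌋ = ⌊1852/361⌋ = 5
(the next term ⌊1852/19^3⌋ = 0, terminating the sum). Summing: v_19(1852!) = 97 + 5 = 102.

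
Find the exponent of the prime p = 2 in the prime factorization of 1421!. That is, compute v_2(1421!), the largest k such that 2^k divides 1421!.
v_2(1421!) = 1415

Legendre's formula: v_p(n!) = Σ_{k ≥ 1} ⌊n / p^k⌋. For p = 2, n = 1421, the terms are:
  ⌊1421/2^1⌋ = ⌊1421/2⌋ = 710
  ⌊1421/2^2⌋ = ⌊1421/4⌋ = 355
  ⌊1421/2^3⌋ = ⌊1421/8⌋ = 177
  ⌊1421/2^4⌋ = ⌊1421/16⌋ = 88
  ⌊1421/2^5⌋ = ⌊1421/32⌋ = 44
  ⌊1421/2^6⌋ = ⌊1421/64⌋ = 22
  ⌊1421/2^7⌋ = ⌊1421/128⌋ = 11
  ⌊1421/2^8⌋ = ⌊1421/256⌋ = 5
  ⌊1421/2^9⌋ = ⌊1421/512⌋ = 2
  ⌊1421/2^10⌋ = ⌊1421/1024⌋ = 1
(the next term ⌊1421/2^11⌋ = 0, terminating the sum). Summing: v_2(1421!) = 710 + 355 + 177 + 88 + 44 + 22 + 11 + 5 + 2 + 1 = 1415.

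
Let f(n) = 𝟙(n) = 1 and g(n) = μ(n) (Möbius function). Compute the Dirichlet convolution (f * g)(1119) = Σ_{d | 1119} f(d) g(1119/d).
(𝟙 * μ)(1119) = 0

Divisors of 1119: [1, 3, 373, 1119]. For each d | 1119:
  d = 1: 𝟙(1) · μ(1119/1) = 1 · 1 = 1
  d = 3: 𝟙(3) · μ(1119/3) = 1 · -1 = -1
  d = 373: 𝟙(373) · μ(1119/373) = 1 · -1 = -1
  d = 1119: 𝟙(1119) · μ(1119/1119) = 1 · 1 = 1
Summing: (𝟙 * μ)(1119) = 1 + -1 + -1 + 1 = 0.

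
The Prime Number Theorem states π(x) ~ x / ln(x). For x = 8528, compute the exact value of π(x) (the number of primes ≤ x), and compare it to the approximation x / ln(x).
π(8528) = 1063;  x/ln(x) ≈ 942.20;  relative error ≈ 11.36%.

Directly count primes up to 8528: π(8528) = 1063. The PNT approximation gives 8528/ln(8528) ≈ 8528/9.05111 ≈ 942.20. Relative error (π(x) − x/ln(x)) / π(x) ≈ 11.36%; the approximation is known to undercount slightly (Li(x) is a better estimate).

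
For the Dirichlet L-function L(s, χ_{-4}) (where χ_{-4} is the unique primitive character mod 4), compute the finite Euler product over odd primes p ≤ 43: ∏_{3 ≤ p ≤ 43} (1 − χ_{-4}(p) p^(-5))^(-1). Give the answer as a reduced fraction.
∏ = 32740559305695385712389870979185370874149053476477367448414215/32866839245274949258617282425703153368289421339680491851218944

The odd primes p ≤ 43 are [3, 5, 7, 11, 13, 17, 19, 23, 29, 31, 37, 41, 43]. For each, χ(p) = 1 if p ≡ 1 mod 4, χ(p) = −1 if p ≡ 3 mod 4. Taking (1 − χ(p)/p^5)^(-1) = p^5/(p^5 − χ(p)): (1 − (-1)/3^5)^(-1) · (1 − (1)/5^5)^(-1) · (1 − (-1)/7^5)^(-1) · (1 − (-1)/11^5)^(-1) · (1 − (1)/13^5)^(-1) · (1 − (1)/17^5)^(-1) · (1 − (-1)/19^5)^(-1) · (1 − (-1)/23^5)^(-1) · (1 − (1)/29^5)^(-1) · (1 − (-1)/31^5)^(-1) · (1 − (1)/37^5)^(-1) · (1 − (1)/41^5)^(-1) · (1 − (-1)/43^5)^(-1) = 32740559305695385712389870979185370874149053476477367448414215/32866839245274949258617282425703153368289421339680491851218944.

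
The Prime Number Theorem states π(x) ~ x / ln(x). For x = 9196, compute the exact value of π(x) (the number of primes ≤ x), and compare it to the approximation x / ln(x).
π(9196) = 1139;  x/ln(x) ≈ 1007.61;  relative error ≈ 11.54%.

Directly count primes up to 9196: π(9196) = 1139. The PNT approximation gives 9196/ln(9196) ≈ 9196/9.12652 ≈ 1007.61. Relative error (π(x) − x/ln(x)) / π(x) ≈ 11.54%; the approximation is known to undercount slightly (Li(x) is a better estimate).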